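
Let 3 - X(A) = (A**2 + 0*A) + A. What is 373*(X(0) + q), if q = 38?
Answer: 15293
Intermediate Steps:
X(A) = 3 - A - A**2 (X(A) = 3 - ((A**2 + 0*A) + A) = 3 - ((A**2 + 0) + A) = 3 - (A**2 + A) = 3 - (A + A**2) = 3 + (-A - A**2) = 3 - A - A**2)
373*(X(0) + q) = 373*((3 - 1*0 - 1*0**2) + 38) = 373*((3 + 0 - 1*0) + 38) = 373*((3 + 0 + 0) + 38) = 373*(3 + 38) = 373*41 = 15293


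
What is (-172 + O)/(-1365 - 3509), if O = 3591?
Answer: -3419/4874 ≈ -0.70148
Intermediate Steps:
(-172 + O)/(-1365 - 3509) = (-172 + 3591)/(-1365 - 3509) = 3419/(-4874) = 3419*(-1/4874) = -3419/4874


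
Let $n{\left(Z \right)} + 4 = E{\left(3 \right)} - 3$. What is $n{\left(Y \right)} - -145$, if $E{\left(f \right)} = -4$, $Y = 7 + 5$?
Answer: $134$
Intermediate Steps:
$Y = 12$
$n{\left(Z \right)} = -11$ ($n{\left(Z \right)} = -4 - 7 = -11$)
$n{\left(Y \right)} - -145 = -11 - -145 = -11 + 145 = 134$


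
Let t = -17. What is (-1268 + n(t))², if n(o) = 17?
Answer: 1565001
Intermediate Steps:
(-1268 + n(t))² = (-1268 + 17)² = (-1251)² = 1565001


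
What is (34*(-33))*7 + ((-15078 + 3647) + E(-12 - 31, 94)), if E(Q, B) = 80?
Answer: -19205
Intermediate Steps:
(34*(-33))*7 + ((-15078 + 3647) + E(-12 - 31, 94)) = (34*(-33))*7 + ((-15078 + 3647) + 80) = -1122*7 + (-11431 + 80) = -7854 - 11351 = -19205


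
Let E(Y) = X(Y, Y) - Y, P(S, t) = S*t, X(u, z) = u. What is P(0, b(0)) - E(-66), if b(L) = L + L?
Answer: 0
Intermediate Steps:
b(L) = 2*L
E(Y) = 0 (E(Y) = Y - Y = 0)
P(0, b(0)) - E(-66) = 0*(2*0) - 1*0 = 0*0 + 0 = 0 + 0 = 0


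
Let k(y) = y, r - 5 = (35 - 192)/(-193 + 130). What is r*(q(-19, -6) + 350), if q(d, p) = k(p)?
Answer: 162368/63 ≈ 2577.3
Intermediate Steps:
r = 472/63 (r = 5 + (35 - 192)/(-193 + 130) = 5 - 157/(-63) = 5 - 157*(-1/63) = 5 + 157/63 = 472/63 ≈ 7.4921)
q(d, p) = p
r*(q(-19, -6) + 350) = 472*(-6 + 350)/63 = (472/63)*344 = 162368/63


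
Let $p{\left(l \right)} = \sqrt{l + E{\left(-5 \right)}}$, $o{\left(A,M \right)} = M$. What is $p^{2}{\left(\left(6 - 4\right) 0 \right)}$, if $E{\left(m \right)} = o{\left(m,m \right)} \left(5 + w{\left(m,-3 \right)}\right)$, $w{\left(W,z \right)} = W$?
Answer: $0$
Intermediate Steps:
$E{\left(m \right)} = m \left(5 + m\right)$
$p{\left(l \right)} = \sqrt{l}$ ($p{\left(l \right)} = \sqrt{l - 5 \left(5 - 5\right)} = \sqrt{l - 0} = \sqrt{l + 0} = \sqrt{l}$)
$p^{2}{\left(\left(6 - 4\right) 0 \right)} = \left(\sqrt{\left(6 - 4\right) 0}\right)^{2} = \left(\sqrt{2 \cdot 0}\right)^{2} = \left(\sqrt{0}\right)^{2} = 0^{2} = 0$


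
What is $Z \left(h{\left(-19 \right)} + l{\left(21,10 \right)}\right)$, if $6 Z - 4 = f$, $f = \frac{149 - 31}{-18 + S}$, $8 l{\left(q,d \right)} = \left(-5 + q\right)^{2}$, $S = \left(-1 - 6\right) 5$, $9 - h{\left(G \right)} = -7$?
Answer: $\frac{752}{53} \approx 14.189$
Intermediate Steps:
$h{\left(G \right)} = 16$ ($h{\left(G \right)} = 9 - -7 = 9 + 7 = 16$)
$S = -35$ ($S = \left(-7\right) 5 = -35$)
$l{\left(q,d \right)} = \frac{\left(-5 + q\right)^{2}}{8}$
$f = - \frac{118}{53}$ ($f = \frac{149 - 31}{-18 - 35} = \frac{118}{-53} = 118 \left(- \frac{1}{53}\right) = - \frac{118}{53} \approx -2.2264$)
$Z = \frac{47}{159}$ ($Z = \frac{2}{3} + \frac{1}{6} \left(- \frac{118}{53}\right) = \frac{2}{3} - \frac{59}{159} = \frac{47}{159} \approx 0.2956$)
$Z \left(h{\left(-19 \right)} + l{\left(21,10 \right)}\right) = \frac{47 \left(16 + \frac{\left(-5 + 21\right)^{2}}{8}\right)}{159} = \frac{47 \left(16 + \frac{16^{2}}{8}\right)}{159} = \frac{47 \left(16 + \frac{1}{8} \cdot 256\right)}{159} = \frac{47 \left(16 + 32\right)}{159} = \frac{47}{159} \cdot 48 = \frac{752}{53}$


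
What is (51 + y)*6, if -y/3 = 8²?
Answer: -846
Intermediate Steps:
y = -192 (y = -3*8² = -3*64 = -192)
(51 + y)*6 = (51 - 192)*6 = -141*6 = -846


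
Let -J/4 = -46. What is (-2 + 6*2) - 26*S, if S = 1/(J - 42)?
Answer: 697/71 ≈ 9.8169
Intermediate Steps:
J = 184 (J = -4*(-46) = 184)
S = 1/142 (S = 1/(184 - 42) = 1/142 ≈ 0.0070423)
(-2 + 6*2) - 26*S = (-2 + 6*2) - 26*1/142 = (-2 + 12) - 13/71 = 10 - 13/71 = 697/71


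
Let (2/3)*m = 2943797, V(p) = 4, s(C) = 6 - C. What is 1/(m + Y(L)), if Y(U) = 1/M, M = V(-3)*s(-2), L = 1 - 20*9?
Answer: 32/141302257 ≈ 2.2646e-7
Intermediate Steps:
L = -179 (L = 1 - 180 = -179)
M = 32 (M = 4*(6 - 1*(-2)) = 4*(6 + 2) = 4*8 = 32)
Y(U) = 1/32
m = 8831391/2 (m = (3/2)*2943797 = 8831391/2 ≈ 4.4157e+6)
1/(m + Y(L)) = 1/(8831391/2 + 1/32) = 1/(141302257/32) = 32/141302257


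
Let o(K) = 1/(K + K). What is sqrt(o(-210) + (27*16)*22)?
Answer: sqrt(419126295)/210 ≈ 97.488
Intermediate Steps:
o(K) = 1/(2*K)
sqrt(o(-210) + (27*16)*22) = sqrt((1/2)/(-210) + (27*16)*22) = sqrt((1/2)*(-1/210) + 432*22) = sqrt(-1/420 + 9504) = sqrt(3991679/420) = sqrt(419126295)/210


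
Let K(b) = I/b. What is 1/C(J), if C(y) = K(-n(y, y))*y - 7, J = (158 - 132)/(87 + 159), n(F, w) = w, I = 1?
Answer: -⅛ ≈ -0.12500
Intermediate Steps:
K(b) = 1/b
J = 13/123 (J = 26/246 = 26*(1/246) = 13/123 ≈ 0.10569)
C(y) = -8 (C(y) = y/((-y)) - 7 = (-1/y)*y - 7 = -1 - 7 = -8)
1/C(J) = 1/(-8) = -⅛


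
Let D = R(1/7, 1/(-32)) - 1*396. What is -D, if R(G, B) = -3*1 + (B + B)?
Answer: 6385/16 ≈ 399.06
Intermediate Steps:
R(G, B) = -3 + 2*B
D = -6385/16 (D = (-3 + 2/(-32)) - 1*396 = (-3 + 2*(-1/32)) - 396 = (-3 - 1/16) - 396 = -49/16 - 396 = -6385/16 ≈ -399.06)
-D = -1*(-6385/16) = 6385/16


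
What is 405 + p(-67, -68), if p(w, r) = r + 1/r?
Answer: 22915/68 ≈ 336.99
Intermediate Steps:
405 + p(-67, -68) = 405 + (-68 + 1/(-68)) = 405 + (-68 - 1/68) = 405 - 4625/68 = 22915/68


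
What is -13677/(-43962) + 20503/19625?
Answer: 389921337/287584750 ≈ 1.3558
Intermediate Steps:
-13677/(-43962) + 20503/19625 = -13677*(-1/43962) + 20503*(1/19625) = 4559/14654 + 20503/19625 = 389921337/287584750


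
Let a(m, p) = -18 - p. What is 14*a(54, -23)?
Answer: 70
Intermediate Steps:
14*a(54, -23) = 14*(-18 - 1*(-23)) = 14*(-18 + 23) = 14*5 = 70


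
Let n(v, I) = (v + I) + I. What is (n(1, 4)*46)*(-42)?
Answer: -17388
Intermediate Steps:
n(v, I) = v + 2*I (n(v, I) = (I + v) + I = v + 2*I)
(n(1, 4)*46)*(-42) = ((1 + 2*4)*46)*(-42) = ((1 + 8)*46)*(-42) = (9*46)*(-42) = 414*(-42) = -17388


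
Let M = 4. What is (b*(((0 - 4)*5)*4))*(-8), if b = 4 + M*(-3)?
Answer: -5120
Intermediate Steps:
b = -8 (b = 4 + 4*(-3) = 4 - 12 = -8)
(b*(((0 - 4)*5)*4))*(-8) = -8*(0 - 4)*5*4*(-8) = -8*(-4*5)*4*(-8) = -(-160)*4*(-8) = -8*(-80)*(-8) = 640*(-8) = -5120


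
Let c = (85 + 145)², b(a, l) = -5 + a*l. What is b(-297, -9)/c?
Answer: 29/575 ≈ 0.050435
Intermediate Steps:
c = 52900 (c = 230² = 52900)
b(-297, -9)/c = (-5 - 297*(-9))/52900 = (-5 + 2673)*(1/52900) = 2668*(1/52900) = 29/575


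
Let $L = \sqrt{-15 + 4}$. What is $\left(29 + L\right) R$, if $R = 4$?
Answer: $116 + 4 i \sqrt{11} \approx 116.0 + 13.266 i$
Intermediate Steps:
$L = i \sqrt{11}$ ($L = \sqrt{-11} = i \sqrt{11} \approx 3.3166 i$)
$\left(29 + L\right) R = \left(29 + i \sqrt{11}\right) 4 = 116 + 4 i \sqrt{11}$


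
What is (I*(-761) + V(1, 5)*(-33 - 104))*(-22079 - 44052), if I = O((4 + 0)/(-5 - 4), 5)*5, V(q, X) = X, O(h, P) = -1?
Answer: -206328720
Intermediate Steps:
I = -5 (I = -1*5 = -5)
(I*(-761) + V(1, 5)*(-33 - 104))*(-22079 - 44052) = (-5*(-761) + 5*(-33 - 104))*(-22079 - 44052) = (3805 + 5*(-137))*(-66131) = (3805 - 685)*(-66131) = 3120*(-66131) = -206328720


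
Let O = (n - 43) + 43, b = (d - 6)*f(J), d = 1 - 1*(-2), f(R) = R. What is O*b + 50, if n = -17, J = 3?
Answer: 203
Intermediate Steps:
d = 3 (d = 1 + 2 = 3)
b = -9 (b = (3 - 6)*3 = -3*3 = -9)
O = -17 (O = (-17 - 43) + 43 = -60 + 43 = -17)
O*b + 50 = -17*(-9) + 50 = 153 + 50 = 203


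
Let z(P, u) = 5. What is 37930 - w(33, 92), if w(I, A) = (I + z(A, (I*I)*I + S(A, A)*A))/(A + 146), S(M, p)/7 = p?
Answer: 4513651/119 ≈ 37930.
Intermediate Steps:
S(M, p) = 7*p
w(I, A) = (5 + I)/(146 + A) (w(I, A) = (I + 5)/(A + 146) = (5 + I)/(146 + A))
37930 - w(33, 92) = 37930 - (5 + 33)/(146 + 92) = 37930 - 38/238 = 37930 - 1*19/119 = 37930 - 19/119 = 4513651/119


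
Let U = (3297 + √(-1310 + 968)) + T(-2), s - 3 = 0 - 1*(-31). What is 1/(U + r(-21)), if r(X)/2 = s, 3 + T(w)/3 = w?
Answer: 1675/5611421 - 3*I*√38/11222842 ≈ 0.0002985 - 1.6478e-6*I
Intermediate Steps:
s = 34 (s = 3 + (0 - 1*(-31)) = 3 + (0 + 31) = 3 + 31 = 34)
T(w) = -9 + 3*w
r(X) = 68 (r(X) = 2*34 = 68)
U = 3282 + 3*I*√38 (U = (3297 + √(-1310 + 968)) + (-9 + 3*(-2)) = (3297 + √(-342)) + (-9 - 6) = (3297 + 3*I*√38) - 15 = 3282 + 3*I*√38 ≈ 3282.0 + 18.493*I)
1/(U + r(-21)) = 1/((3282 + 3*I*√38) + 68) = 1/(3350 + 3*I*√38)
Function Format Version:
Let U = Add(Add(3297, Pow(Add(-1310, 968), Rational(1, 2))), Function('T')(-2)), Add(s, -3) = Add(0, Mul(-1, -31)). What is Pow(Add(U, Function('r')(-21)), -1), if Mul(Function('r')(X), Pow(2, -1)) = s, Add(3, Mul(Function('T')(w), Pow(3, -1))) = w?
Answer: Add(Rational(1675, 5611421), Mul(Rational(-3, 11222842), I, Pow(38, Rational(1, 2)))) ≈ Add(0.00029850, Mul(-1.6478e-6, I))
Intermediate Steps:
s = 34 (s = Add(3, Add(0, Mul(-1, -31))) = Add(3, Add(0, 31)) = Add(3, 31) = 34)
Function('T')(w) = Add(-9, Mul(3, w))
Function('r')(X) = 68 (Function('r')(X) = Mul(2, 34) = 68)
U = Add(3282, Mul(3, I, Pow(38, Rational(1, 2)))) (U = Add(Add(3297, Pow(Add(-1310, 968), Rational(1, 2))), Add(-9, Mul(3, -2))) = Add(Add(3297, Pow(-342, Rational(1, 2))), Add(-9, -6)) = Add(Add(3297, Mul(3, I, Pow(38, Rational(1, 2)))), -15) = Add(3282, Mul(3, I, Pow(38, Rational(1, 2)))) ≈ Add(3282.0, Mul(18.493, I)))
Pow(Add(U, Function('r')(-21)), -1) = Pow(Add(Add(3282, Mul(3, I, Pow(38, Rational(1, 2)))), 68), -1) = Pow(Add(3350, Mul(3, I, Pow(38, Rational(1, 2)))), -1)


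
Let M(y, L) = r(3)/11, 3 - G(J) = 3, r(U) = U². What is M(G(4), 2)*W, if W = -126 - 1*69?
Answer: -1755/11 ≈ -159.55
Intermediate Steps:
W = -195 (W = -126 - 69 = -195)
G(J) = 0 (G(J) = 3 - 1*3 = 3 - 3 = 0)
M(y, L) = 9/11 (M(y, L) = 3²/11 = 9*(1/11) = 9/11)
M(G(4), 2)*W = (9/11)*(-195) = -1755/11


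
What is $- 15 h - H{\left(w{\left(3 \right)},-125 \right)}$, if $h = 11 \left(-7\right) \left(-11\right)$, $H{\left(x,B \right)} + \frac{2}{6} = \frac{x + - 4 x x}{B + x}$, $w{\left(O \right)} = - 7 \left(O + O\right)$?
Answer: $- \frac{6386332}{501} \approx -12747.0$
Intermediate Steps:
$w{\left(O \right)} = - 14 O$ ($w{\left(O \right)} = - 7 \cdot 2 O = - 14 O$)
$H{\left(x,B \right)} = - \frac{1}{3} + \frac{x - 4 x^{2}}{B + x}$ ($H{\left(x,B \right)} = - \frac{1}{3} + \frac{x + - 4 x x}{B + x} = - \frac{1}{3} + \frac{x - 4 x^{2}}{B + x}$)
$h = 847$ ($h = \left(-77\right) \left(-11\right) = 847$)
$- 15 h - H{\left(w{\left(3 \right)},-125 \right)} = \left(-15\right) 847 - \frac{\left(-1\right) \left(-125\right) - 12 \left(\left(-14\right) 3\right)^{2} + 2 \left(\left(-14\right) 3\right)}{3 \left(-125 - 42\right)} = -12705 - \frac{125 - 12 \left(-42\right)^{2} + 2 \left(-42\right)}{3 \left(-125 - 42\right)} = -12705 - \frac{125 - 21168 - 84}{3 \left(-167\right)} = -12705 - \frac{1}{3} \left(- \frac{1}{167}\right) \left(125 - 21168 - 84\right) = -12705 - \frac{1}{3} \left(- \frac{1}{167}\right) \left(-21127\right) = -12705 - \frac{21127}{501} = - \frac{6386332}{501}$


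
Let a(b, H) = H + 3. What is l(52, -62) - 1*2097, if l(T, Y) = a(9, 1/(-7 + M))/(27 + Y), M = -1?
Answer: -587183/280 ≈ -2097.1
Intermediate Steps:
a(b, H) = 3 + H
l(T, Y) = 23/(8*(27 + Y)) (l(T, Y) = (3 + 1/(-7 - 1))/(27 + Y) = (3 + 1/(-8))/(27 + Y) = (3 - ⅛)/(27 + Y) = 23/(8*(27 + Y)))
l(52, -62) - 1*2097 = 23/(8*(27 - 62)) - 1*2097 = (23/8)/(-35) - 2097 = (23/8)*(-1/35) - 2097 = -23/280 - 2097 = -587183/280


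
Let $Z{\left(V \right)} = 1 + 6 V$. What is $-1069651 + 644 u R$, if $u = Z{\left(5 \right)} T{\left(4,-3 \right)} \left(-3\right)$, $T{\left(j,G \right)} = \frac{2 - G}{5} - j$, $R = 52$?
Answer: $8273501$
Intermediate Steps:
$T{\left(j,G \right)} = \frac{2}{5} - j - \frac{G}{5}$ ($T{\left(j,G \right)} = \left(2 - G\right) \frac{1}{5} - j = \left(\frac{2}{5} - \frac{G}{5}\right) - j = \frac{2}{5} - j - \frac{G}{5}$)
$u = 279$ ($u = \left(1 + 6 \cdot 5\right) \left(\frac{2}{5} - 4 - - \frac{3}{5}\right) \left(-3\right) = \left(1 + 30\right) \left(\frac{2}{5} - 4 + \frac{3}{5}\right) \left(-3\right) = 31 \left(-3\right) \left(-3\right) = \left(-93\right) \left(-3\right) = 279$)
$-1069651 + 644 u R = -1069651 + 644 \cdot 279 \cdot 52 = -1069651 + 644 \cdot 14508 = -1069651 + 9343152 = 8273501$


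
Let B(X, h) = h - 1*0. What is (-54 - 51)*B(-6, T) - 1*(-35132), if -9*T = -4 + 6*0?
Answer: 105256/3 ≈ 35085.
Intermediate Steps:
T = 4/9 (T = -(-4 + 6*0)/9 = -(-4 + 0)/9 = -⅑*(-4) = 4/9 ≈ 0.44444)
B(X, h) = h (B(X, h) = h + 0 = h)
(-54 - 51)*B(-6, T) - 1*(-35132) = (-54 - 51)*(4/9) - 1*(-35132) = -105*4/9 + 35132 = -140/3 + 35132 = 105256/3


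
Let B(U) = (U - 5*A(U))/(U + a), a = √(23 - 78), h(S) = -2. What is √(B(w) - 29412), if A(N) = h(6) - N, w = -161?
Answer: 2*√((1183594 - 7353*I*√55)/(-161 + I*√55)) ≈ 0.00079583 + 171.48*I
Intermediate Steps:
A(N) = -2 - N
a = I*√55 (a = √(-55) = I*√55 ≈ 7.4162*I)
B(U) = (10 + 6*U)/(U + I*√55) (B(U) = (U - 5*(-2 - U))/(U + I*√55) = (U + (10 + 5*U))/(U + I*√55) = (10 + 6*U)/(U + I*√55))
√(B(w) - 29412) = √(2*(5 + 3*(-161))/(-161 + I*√55) - 29412) = √(2*(5 - 483)/(-161 + I*√55) - 29412) = √(2*(-478)/(-161 + I*√55) - 29412) = √(-956/(-161 + I*√55) - 29412) = √(-29412 - 956/(-161 + I*√55))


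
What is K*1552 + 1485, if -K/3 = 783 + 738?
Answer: -7080291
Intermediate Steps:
K = -4563 (K = -3*(783 + 738) = -3*1521 = -4563)
K*1552 + 1485 = -4563*1552 + 1485 = -7081776 + 1485 = -7080291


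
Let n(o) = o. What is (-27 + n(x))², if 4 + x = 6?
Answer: 625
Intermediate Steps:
x = 2 (x = -4 + 6 = 2)
(-27 + n(x))² = (-27 + 2)² = (-25)² = 625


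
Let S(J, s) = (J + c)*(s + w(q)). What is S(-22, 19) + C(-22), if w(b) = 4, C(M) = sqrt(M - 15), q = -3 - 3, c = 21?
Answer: -23 + I*sqrt(37) ≈ -23.0 + 6.0828*I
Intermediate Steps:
q = -6
C(M) = sqrt(-15 + M)
S(J, s) = (4 + s)*(21 + J) (S(J, s) = (J + 21)*(s + 4) = (21 + J)*(4 + s) = (4 + s)*(21 + J))
S(-22, 19) + C(-22) = (84 + 4*(-22) + 21*19 - 22*19) + sqrt(-15 - 22) = (84 - 88 + 399 - 418) + sqrt(-37) = -23 + I*sqrt(37)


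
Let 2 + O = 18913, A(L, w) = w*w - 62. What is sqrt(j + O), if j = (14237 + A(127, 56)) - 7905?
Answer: sqrt(28317) ≈ 168.28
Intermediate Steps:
A(L, w) = -62 + w**2 (A(L, w) = w**2 - 62 = -62 + w**2)
j = 9406 (j = (14237 + (-62 + 56**2)) - 7905 = (14237 + (-62 + 3136)) - 7905 = (14237 + 3074) - 7905 = 17311 - 7905 = 9406)
O = 18911 (O = -2 + 18913 = 18911)
sqrt(j + O) = sqrt(9406 + 18911) = sqrt(28317)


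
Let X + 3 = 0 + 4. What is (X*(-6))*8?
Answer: -48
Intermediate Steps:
X = 1 (X = -3 + (0 + 4) = -3 + 4 = 1)
(X*(-6))*8 = (1*(-6))*8 = -6*8 = -48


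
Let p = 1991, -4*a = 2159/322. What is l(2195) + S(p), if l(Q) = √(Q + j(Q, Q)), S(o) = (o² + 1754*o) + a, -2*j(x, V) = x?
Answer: 9603705801/1288 + √4390/2 ≈ 7.4563e+6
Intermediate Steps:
j(x, V) = -x/2
a = -2159/1288 (a = -2159/(4*322) = -¼*2159/322 = -2159/1288 ≈ -1.6762)
S(o) = -2159/1288 + o² + 1754*o (S(o) = (o² + 1754*o) - 2159/1288 = -2159/1288 + o² + 1754*o)
l(Q) = √2*√Q/2 (l(Q) = √(Q - Q/2) = √(Q/2) = √2*√Q/2)
l(2195) + S(p) = √2*√2195/2 + (-2159/1288 + 1991² + 1754*1991) = √4390/2 + (-2159/1288 + 3964081 + 3492214) = √4390/2 + 9603705801/1288 = 9603705801/1288 + √4390/2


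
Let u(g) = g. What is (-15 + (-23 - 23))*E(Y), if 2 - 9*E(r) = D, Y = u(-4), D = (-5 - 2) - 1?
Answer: -610/9 ≈ -67.778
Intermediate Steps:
D = -8 (D = -7 - 1 = -8)
Y = -4
E(r) = 10/9 (E(r) = 2/9 - ⅑*(-8) = 2/9 + 8/9 = 10/9)
(-15 + (-23 - 23))*E(Y) = (-15 + (-23 - 23))*(10/9) = (-15 - 46)*(10/9) = -61*10/9 = -610/9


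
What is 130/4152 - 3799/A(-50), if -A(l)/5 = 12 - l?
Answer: 3953437/321780 ≈ 12.286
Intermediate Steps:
A(l) = -60 + 5*l (A(l) = -5*(12 - l) = -60 + 5*l)
130/4152 - 3799/A(-50) = 130/4152 - 3799/(-60 + 5*(-50)) = 130*(1/4152) - 3799/(-60 - 250) = 65/2076 - 3799/(-310) = 65/2076 - 3799*(-1/310) = 65/2076 + 3799/310 = 3953437/321780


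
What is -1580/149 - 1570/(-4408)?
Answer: -3365355/328396 ≈ -10.248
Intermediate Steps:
-1580/149 - 1570/(-4408) = -1580*1/149 - 1570*(-1/4408) = -1580/149 + 785/2204 = -3365355/328396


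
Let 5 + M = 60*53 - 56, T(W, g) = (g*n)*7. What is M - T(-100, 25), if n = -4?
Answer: 3819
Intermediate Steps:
T(W, g) = -28*g (T(W, g) = (g*(-4))*7 = -4*g*7 = -28*g)
M = 3119 (M = -5 + (60*53 - 56) = -5 + (3180 - 56) = -5 + 3124 = 3119)
M - T(-100, 25) = 3119 - (-28)*25 = 3119 - 1*(-700) = 3119 + 700 = 3819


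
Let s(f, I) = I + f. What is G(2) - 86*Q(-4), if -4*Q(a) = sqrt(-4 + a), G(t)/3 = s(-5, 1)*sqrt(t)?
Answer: sqrt(2)*(-12 + 43*I) ≈ -16.971 + 60.811*I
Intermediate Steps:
G(t) = -12*sqrt(t) (G(t) = 3*((1 - 5)*sqrt(t)) = 3*(-4*sqrt(t)) = -12*sqrt(t))
Q(a) = -sqrt(-4 + a)/4
G(2) - 86*Q(-4) = -12*sqrt(2) - (-43)*sqrt(-4 - 4)/2 = -12*sqrt(2) - (-43)*sqrt(-8)/2 = -12*sqrt(2) - (-43)*2*I*sqrt(2)/2 = -12*sqrt(2) - (-43)*I*sqrt(2) = -12*sqrt(2) + 43*I*sqrt(2)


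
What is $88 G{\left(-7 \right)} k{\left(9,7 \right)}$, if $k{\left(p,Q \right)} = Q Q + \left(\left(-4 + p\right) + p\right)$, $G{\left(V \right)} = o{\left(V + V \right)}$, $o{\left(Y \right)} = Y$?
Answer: $-77616$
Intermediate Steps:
$G{\left(V \right)} = 2 V$ ($G{\left(V \right)} = V + V = 2 V$)
$k{\left(p,Q \right)} = -4 + Q^{2} + 2 p$ ($k{\left(p,Q \right)} = Q^{2} + \left(-4 + 2 p\right) = -4 + Q^{2} + 2 p$)
$88 G{\left(-7 \right)} k{\left(9,7 \right)} = 88 \cdot 2 \left(-7\right) \left(-4 + 7^{2} + 2 \cdot 9\right) = 88 \left(-14\right) \left(-4 + 49 + 18\right) = \left(-1232\right) 63 = -77616$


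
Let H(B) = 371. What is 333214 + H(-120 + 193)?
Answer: 333585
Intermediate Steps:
333214 + H(-120 + 193) = 333214 + 371 = 333585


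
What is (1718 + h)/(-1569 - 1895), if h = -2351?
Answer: 633/3464 ≈ 0.18274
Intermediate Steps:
(1718 + h)/(-1569 - 1895) = (1718 - 2351)/(-1569 - 1895) = -633/(-3464) = -633*(-1/3464) = 633/3464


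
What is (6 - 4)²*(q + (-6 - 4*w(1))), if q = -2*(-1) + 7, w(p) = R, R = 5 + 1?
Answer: -84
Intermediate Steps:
R = 6
w(p) = 6
q = 9 (q = 2 + 7 = 9)
(6 - 4)²*(q + (-6 - 4*w(1))) = (6 - 4)²*(9 + (-6 - 4*6)) = 2²*(9 + (-6 - 24)) = 4*(9 - 30) = 4*(-21) = -84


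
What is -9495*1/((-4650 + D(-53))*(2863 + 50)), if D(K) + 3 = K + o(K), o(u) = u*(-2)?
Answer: 633/893320 ≈ 0.00070859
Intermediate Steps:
o(u) = -2*u
D(K) = -3 - K (D(K) = -3 + (K - 2*K) = -3 - K)
-9495*1/((-4650 + D(-53))*(2863 + 50)) = -9495*1/((-4650 + (-3 - 1*(-53)))*(2863 + 50)) = -9495*1/(2913*(-4650 + (-3 + 53))) = -9495*1/(2913*(-4650 + 50)) = -9495/((-4600*2913)) = -9495/(-13399800) = -9495*(-1/13399800) = 633/893320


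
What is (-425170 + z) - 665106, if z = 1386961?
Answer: 296685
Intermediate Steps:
(-425170 + z) - 665106 = (-425170 + 1386961) - 665106 = 961791 - 665106 = 296685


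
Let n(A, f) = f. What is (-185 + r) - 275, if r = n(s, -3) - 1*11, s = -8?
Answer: -474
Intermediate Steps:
r = -14 (r = -3 - 1*11 = -3 - 11 = -14)
(-185 + r) - 275 = (-185 - 14) - 275 = -199 - 275 = -474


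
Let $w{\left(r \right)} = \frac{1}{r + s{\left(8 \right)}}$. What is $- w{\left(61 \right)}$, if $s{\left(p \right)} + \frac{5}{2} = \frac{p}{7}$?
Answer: $- \frac{14}{835} \approx -0.016766$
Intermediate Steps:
$s{\left(p \right)} = - \frac{5}{2} + \frac{p}{7}$
$w{\left(r \right)} = \frac{1}{- \frac{19}{14} + r}$ ($w{\left(r \right)} = \frac{1}{r + \left(- \frac{5}{2} + \frac{1}{7} \cdot 8\right)} = \frac{1}{r + \left(- \frac{5}{2} + \frac{8}{7}\right)} = \frac{1}{r - \frac{19}{14}} = \frac{1}{- \frac{19}{14} + r}$)
$- w{\left(61 \right)} = - \frac{14}{-19 + 14 \cdot 61} = - \frac{14}{-19 + 854} = - \frac{14}{835}$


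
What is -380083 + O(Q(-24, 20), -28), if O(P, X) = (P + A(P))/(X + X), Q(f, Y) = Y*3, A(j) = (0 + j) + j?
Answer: -5321207/14 ≈ -3.8009e+5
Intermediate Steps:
A(j) = 2*j (A(j) = j + j = 2*j)
Q(f, Y) = 3*Y
O(P, X) = 3*P/(2*X) (O(P, X) = (P + 2*P)/(X + X) = (3*P)/((2*X)) = (3*P)*(1/(2*X)) = 3*P/(2*X))
-380083 + O(Q(-24, 20), -28) = -380083 + (3/2)*(3*20)/(-28) = -380083 + (3/2)*60*(-1/28) = -380083 - 45/14 = -5321207/14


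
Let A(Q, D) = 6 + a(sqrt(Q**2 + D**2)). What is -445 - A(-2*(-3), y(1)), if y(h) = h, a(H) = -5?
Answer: -446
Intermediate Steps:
A(Q, D) = 1 (A(Q, D) = 6 - 5 = 1)
-445 - A(-2*(-3), y(1)) = -445 - 1*1 = -445 - 1 = -446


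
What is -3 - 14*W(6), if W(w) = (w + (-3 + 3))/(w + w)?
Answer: -10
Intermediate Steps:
W(w) = 1/2 (W(w) = (w + 0)/((2*w)) = w*(1/(2*w)) = 1/2)
-3 - 14*W(6) = -3 - 14*1/2 = -3 - 7 = -10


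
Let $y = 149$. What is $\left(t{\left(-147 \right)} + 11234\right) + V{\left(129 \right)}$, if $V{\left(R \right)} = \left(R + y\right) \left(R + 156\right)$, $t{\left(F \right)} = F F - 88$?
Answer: $111985$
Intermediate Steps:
$t{\left(F \right)} = -88 + F^{2}$ ($t{\left(F \right)} = F^{2} - 88 = -88 + F^{2}$)
$V{\left(R \right)} = \left(149 + R\right) \left(156 + R\right)$ ($V{\left(R \right)} = \left(R + 149\right) \left(R + 156\right) = \left(149 + R\right) \left(156 + R\right)$)
$\left(t{\left(-147 \right)} + 11234\right) + V{\left(129 \right)} = \left(\left(-88 + \left(-147\right)^{2}\right) + 11234\right) + \left(23244 + 129^{2} + 305 \cdot 129\right) = \left(\left(-88 + 21609\right) + 11234\right) + \left(23244 + 16641 + 39345\right) = \left(21521 + 11234\right) + 79230 = 32755 + 79230 = 111985$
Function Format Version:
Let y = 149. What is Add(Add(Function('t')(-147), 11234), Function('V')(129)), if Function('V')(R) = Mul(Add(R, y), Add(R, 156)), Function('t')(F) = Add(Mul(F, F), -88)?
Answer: 111985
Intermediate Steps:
Function('t')(F) = Add(-88, Pow(F, 2)) (Function('t')(F) = Add(Pow(F, 2), -88) = Add(-88, Pow(F, 2)))
Function('V')(R) = Mul(Add(149, R), Add(156, R)) (Function('V')(R) = Mul(Add(R, 149), Add(R, 156)) = Mul(Add(149, R), Add(156, R)))
Add(Add(Function('t')(-147), 11234), Function('V')(129)) = Add(Add(Add(-88, Pow(-147, 2)), 11234), Add(23244, Pow(129, 2), Mul(305, 129))) = Add(Add(Add(-88, 21609), 11234), Add(23244, 16641, 39345)) = Add(Add(21521, 11234), 79230) = Add(32755, 79230) = 111985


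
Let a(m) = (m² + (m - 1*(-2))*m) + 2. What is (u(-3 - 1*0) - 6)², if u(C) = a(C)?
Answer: 64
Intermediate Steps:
a(m) = 2 + m² + m*(2 + m) (a(m) = (m² + (m + 2)*m) + 2 = (m² + (2 + m)*m) + 2 = (m² + m*(2 + m)) + 2 = 2 + m² + m*(2 + m))
u(C) = 2 + 2*C + 2*C²
(u(-3 - 1*0) - 6)² = ((2 + 2*(-3 - 1*0) + 2*(-3 - 1*0)²) - 6)² = ((2 + 2*(-3 + 0) + 2*(-3 + 0)²) - 6)² = ((2 + 2*(-3) + 2*(-3)²) - 6)² = ((2 - 6 + 2*9) - 6)² = ((2 - 6 + 18) - 6)² = (14 - 6)² = 8² = 64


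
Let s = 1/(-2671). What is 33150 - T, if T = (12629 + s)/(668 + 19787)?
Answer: 1811126628692/54635305 ≈ 33149.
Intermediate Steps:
s = -1/2671 ≈ -0.00037439
T = 33732058/54635305 (T = (12629 - 1/2671)/(668 + 19787) = (33732058/2671)/20455 = (33732058/2671)*(1/20455) = 33732058/54635305 ≈ 0.61740)
33150 - T = 33150 - 1*33732058/54635305 = 33150 - 33732058/54635305 = 1811126628692/54635305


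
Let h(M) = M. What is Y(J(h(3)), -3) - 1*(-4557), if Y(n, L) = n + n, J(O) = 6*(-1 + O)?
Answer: 4581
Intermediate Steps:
J(O) = -6 + 6*O
Y(n, L) = 2*n
Y(J(h(3)), -3) - 1*(-4557) = 2*(-6 + 6*3) - 1*(-4557) = 2*(-6 + 18) + 4557 = 2*12 + 4557 = 24 + 4557 = 4581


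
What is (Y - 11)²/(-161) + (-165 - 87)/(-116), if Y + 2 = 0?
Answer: 5242/4669 ≈ 1.1227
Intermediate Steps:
Y = -2 (Y = -2 + 0 = -2)
(Y - 11)²/(-161) + (-165 - 87)/(-116) = (-2 - 11)²/(-161) + (-165 - 87)/(-116) = (-13)²*(-1/161) - 252*(-1/116) = 169*(-1/161) + 63/29 = -169/161 + 63/29 = 5242/4669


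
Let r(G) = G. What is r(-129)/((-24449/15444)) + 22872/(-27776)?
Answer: 6847282581/84886928 ≈ 80.664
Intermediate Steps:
r(-129)/((-24449/15444)) + 22872/(-27776) = -129/((-24449/15444)) + 22872/(-27776) = -129/((-24449*1/15444)) + 22872*(-1/27776) = -129/(-24449/15444) - 2859/3472 = -129*(-15444/24449) - 2859/3472 = 1992276/24449 - 2859/3472 = 6847282581/84886928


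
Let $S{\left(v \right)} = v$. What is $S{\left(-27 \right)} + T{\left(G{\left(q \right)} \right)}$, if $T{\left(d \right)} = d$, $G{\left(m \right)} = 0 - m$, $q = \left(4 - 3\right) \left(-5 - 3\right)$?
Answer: $-19$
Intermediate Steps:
$q = -8$ ($q = 1 \left(-8\right) = -8$)
$G{\left(m \right)} = - m$
$S{\left(-27 \right)} + T{\left(G{\left(q \right)} \right)} = -27 - -8 = -27 + 8 = -19$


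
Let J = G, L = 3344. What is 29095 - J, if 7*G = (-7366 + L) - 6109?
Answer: 213796/7 ≈ 30542.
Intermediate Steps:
G = -10131/7 (G = ((-7366 + 3344) - 6109)/7 = (-4022 - 6109)/7 = (⅐)*(-10131) = -10131/7 ≈ -1447.3)
J = -10131/7 ≈ -1447.3
29095 - J = 29095 - 1*(-10131/7) = 29095 + 10131/7 = 213796/7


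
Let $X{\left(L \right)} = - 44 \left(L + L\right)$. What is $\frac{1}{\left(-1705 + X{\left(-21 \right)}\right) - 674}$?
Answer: $- \frac{1}{531} \approx -0.0018832$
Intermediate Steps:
$X{\left(L \right)} = - 88 L$ ($X{\left(L \right)} = - 44 \cdot 2 L = - 88 L$)
$\frac{1}{\left(-1705 + X{\left(-21 \right)}\right) - 674} = \frac{1}{\left(-1705 - -1848\right) - 674} = \frac{1}{\left(-1705 + 1848\right) - 674} = \frac{1}{143 - 674} = \frac{1}{-531} = - \frac{1}{531}$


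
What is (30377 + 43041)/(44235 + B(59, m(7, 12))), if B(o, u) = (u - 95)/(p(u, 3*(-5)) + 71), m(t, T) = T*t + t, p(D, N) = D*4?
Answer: 31936830/19242221 ≈ 1.6597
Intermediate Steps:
p(D, N) = 4*D
m(t, T) = t + T*t
B(o, u) = (-95 + u)/(71 + 4*u) (B(o, u) = (u - 95)/(4*u + 71) = (-95 + u)/(71 + 4*u))
(30377 + 43041)/(44235 + B(59, m(7, 12))) = (30377 + 43041)/(44235 + (-95 + 7*(1 + 12))/(71 + 4*(7*(1 + 12)))) = 73418/(44235 + (-95 + 7*13)/(71 + 4*(7*13))) = 73418/(44235 + (-95 + 91)/(71 + 4*91)) = 73418/(44235 - 4/(71 + 364)) = 73418/(44235 - 4/435) = 73418/(19242221/435) = 73418*(435/19242221) = 31936830/19242221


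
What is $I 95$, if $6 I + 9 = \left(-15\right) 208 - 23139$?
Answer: $-415910$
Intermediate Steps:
$I = -4378$ ($I = - \frac{3}{2} + \frac{\left(-15\right) 208 - 23139}{6} = - \frac{3}{2} + \frac{-3120 - 23139}{6} = - \frac{3}{2} + \frac{1}{6} \left(-26259\right) = - \frac{3}{2} - \frac{8753}{2} = -4378$)
$I 95 = \left(-4378\right) 95 = -415910$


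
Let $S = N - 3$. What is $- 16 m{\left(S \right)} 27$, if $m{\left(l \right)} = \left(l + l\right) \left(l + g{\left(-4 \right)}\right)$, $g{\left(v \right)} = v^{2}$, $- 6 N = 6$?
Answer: $41472$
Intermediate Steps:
$N = -1$ ($N = \left(- \frac{1}{6}\right) 6 = -1$)
$S = -4$ ($S = -1 - 3 = -4$)
$m{\left(l \right)} = 2 l \left(16 + l\right)$ ($m{\left(l \right)} = \left(l + l\right) \left(l + \left(-4\right)^{2}\right) = 2 l \left(l + 16\right) = 2 l \left(16 + l\right)$)
$- 16 m{\left(S \right)} 27 = - 16 \cdot 2 \left(-4\right) \left(16 - 4\right) 27 = - 16 \cdot 2 \left(-4\right) 12 \cdot 27 = \left(-16\right) \left(-96\right) 27 = 1536 \cdot 27 = 41472$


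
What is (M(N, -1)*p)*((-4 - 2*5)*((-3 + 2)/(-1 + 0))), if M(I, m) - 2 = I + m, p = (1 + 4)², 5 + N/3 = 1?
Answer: 3850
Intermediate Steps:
N = -12 (N = -15 + 3*1 = -15 + 3 = -12)
p = 25 (p = 5² = 25)
M(I, m) = 2 + I + m (M(I, m) = 2 + (I + m) = 2 + I + m)
(M(N, -1)*p)*((-4 - 2*5)*((-3 + 2)/(-1 + 0))) = ((2 - 12 - 1)*25)*((-4 - 2*5)*((-3 + 2)/(-1 + 0))) = (-11*25)*((-4 - 10)*(-1/(-1))) = -(-3850)*(-1*(-1)) = -(-3850) = -275*(-14) = 3850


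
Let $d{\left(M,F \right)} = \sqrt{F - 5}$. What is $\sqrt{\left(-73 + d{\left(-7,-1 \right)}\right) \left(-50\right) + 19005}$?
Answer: $\sqrt{22655 - 50 i \sqrt{6}} \approx 150.52 - 0.4068 i$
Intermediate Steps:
$d{\left(M,F \right)} = \sqrt{-5 + F}$
$\sqrt{\left(-73 + d{\left(-7,-1 \right)}\right) \left(-50\right) + 19005} = \sqrt{\left(-73 + \sqrt{-5 - 1}\right) \left(-50\right) + 19005} = \sqrt{\left(-73 + \sqrt{-6}\right) \left(-50\right) + 19005} = \sqrt{\left(-73 + i \sqrt{6}\right) \left(-50\right) + 19005} = \sqrt{\left(3650 - 50 i \sqrt{6}\right) + 19005} = \sqrt{22655 - 50 i \sqrt{6}}$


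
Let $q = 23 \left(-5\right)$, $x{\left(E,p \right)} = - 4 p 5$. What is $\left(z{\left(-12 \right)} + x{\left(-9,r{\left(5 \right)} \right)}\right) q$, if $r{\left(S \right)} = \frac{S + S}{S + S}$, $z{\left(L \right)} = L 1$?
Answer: $3680$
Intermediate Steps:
$z{\left(L \right)} = L$
$r{\left(S \right)} = 1$ ($r{\left(S \right)} = \frac{2 S}{2 S} = 2 S \frac{1}{2 S} = 1$)
$x{\left(E,p \right)} = - 20 p$
$q = -115$
$\left(z{\left(-12 \right)} + x{\left(-9,r{\left(5 \right)} \right)}\right) q = \left(-12 - 20\right) \left(-115\right) = \left(-32\right) \left(-115\right) = 3680$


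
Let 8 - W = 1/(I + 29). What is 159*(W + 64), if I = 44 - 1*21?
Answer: 595137/52 ≈ 11445.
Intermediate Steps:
I = 23 (I = 44 - 21 = 23)
W = 415/52 (W = 8 - 1/(23 + 29) = 8 - 1/52 = 415/52 ≈ 7.9808)
159*(W + 64) = 159*(415/52 + 64) = 159*(3743/52) = 595137/52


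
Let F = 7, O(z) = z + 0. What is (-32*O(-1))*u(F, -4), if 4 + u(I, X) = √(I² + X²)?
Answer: -128 + 32*√65 ≈ 129.99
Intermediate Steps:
O(z) = z
u(I, X) = -4 + √(I² + X²)
(-32*O(-1))*u(F, -4) = (-32*(-1))*(-4 + √(7² + (-4)²)) = 32*(-4 + √(49 + 16)) = 32*(-4 + √65) = -128 + 32*√65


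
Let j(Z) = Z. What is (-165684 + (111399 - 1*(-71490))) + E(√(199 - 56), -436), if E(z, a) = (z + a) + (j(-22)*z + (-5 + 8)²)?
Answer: 16778 - 21*√143 ≈ 16527.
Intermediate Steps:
E(z, a) = 9 + a - 21*z (E(z, a) = (z + a) + (-22*z + (-5 + 8)²) = (a + z) + (-22*z + 3²) = (a + z) + (-22*z + 9) = (a + z) + (9 - 22*z) = 9 + a - 21*z)
(-165684 + (111399 - 1*(-71490))) + E(√(199 - 56), -436) = (-165684 + (111399 - 1*(-71490))) + (9 - 436 - 21*√(199 - 56)) = (-165684 + (111399 + 71490)) + (9 - 436 - 21*√143) = (-165684 + 182889) + (-427 - 21*√143) = 17205 + (-427 - 21*√143) = 16778 - 21*√143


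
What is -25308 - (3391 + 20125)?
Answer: -48824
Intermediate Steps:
-25308 - (3391 + 20125) = -25308 - 1*23516 = -25308 - 23516 = -48824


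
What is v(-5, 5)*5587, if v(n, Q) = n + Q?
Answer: 0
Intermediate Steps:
v(n, Q) = Q + n
v(-5, 5)*5587 = (5 - 5)*5587 = 0*5587 = 0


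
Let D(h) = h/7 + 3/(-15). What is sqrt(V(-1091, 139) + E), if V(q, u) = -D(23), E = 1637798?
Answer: sqrt(2006298770)/35 ≈ 1279.8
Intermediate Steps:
D(h) = -1/5 + h/7 (D(h) = h*(1/7) + 3*(-1/15) = h/7 - 1/5 = -1/5 + h/7)
V(q, u) = -108/35 (V(q, u) = -(-1/5 + (1/7)*23) = -(-1/5 + 23/7) = -1*108/35 = -108/35)
sqrt(V(-1091, 139) + E) = sqrt(-108/35 + 1637798) = sqrt(57322822/35) = sqrt(2006298770)/35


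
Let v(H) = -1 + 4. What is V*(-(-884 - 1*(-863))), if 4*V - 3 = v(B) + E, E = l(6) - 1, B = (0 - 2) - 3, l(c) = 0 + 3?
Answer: 42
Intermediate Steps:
l(c) = 3
B = -5 (B = -2 - 3 = -5)
v(H) = 3
E = 2 (E = 3 - 1 = 2)
V = 2 (V = 3/4 + (3 + 2)/4 = 3/4 + (1/4)*5 = 3/4 + 5/4 = 2)
V*(-(-884 - 1*(-863))) = 2*(-(-884 - 1*(-863))) = 2*(-(-884 + 863)) = 2*(-1*(-21)) = 2*21 = 42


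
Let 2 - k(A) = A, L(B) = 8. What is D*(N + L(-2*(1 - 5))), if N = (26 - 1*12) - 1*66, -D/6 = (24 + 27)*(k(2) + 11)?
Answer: 148104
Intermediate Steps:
k(A) = 2 - A
D = -3366 (D = -6*(24 + 27)*((2 - 1*2) + 11) = -306*((2 - 2) + 11) = -306*(0 + 11) = -306*11 = -6*561 = -3366)
N = -52 (N = (26 - 12) - 66 = 14 - 66 = -52)
D*(N + L(-2*(1 - 5))) = -3366*(-52 + 8) = -3366*(-44) = 148104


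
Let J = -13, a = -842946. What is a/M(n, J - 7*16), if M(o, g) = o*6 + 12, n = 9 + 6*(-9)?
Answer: 140491/43 ≈ 3267.2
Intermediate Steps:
n = -45 (n = 9 - 54 = -45)
M(o, g) = 12 + 6*o (M(o, g) = 6*o + 12 = 12 + 6*o)
a/M(n, J - 7*16) = -842946/(12 + 6*(-45)) = -842946/(12 - 270) = -842946/(-258) = -842946*(-1/258) = 140491/43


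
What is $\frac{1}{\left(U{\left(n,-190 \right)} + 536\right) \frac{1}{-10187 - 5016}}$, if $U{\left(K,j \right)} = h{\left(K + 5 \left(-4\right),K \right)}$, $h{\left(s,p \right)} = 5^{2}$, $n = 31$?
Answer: $- \frac{15203}{561} \approx -27.1$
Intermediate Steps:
$h{\left(s,p \right)} = 25$
$U{\left(K,j \right)} = 25$
$\frac{1}{\left(U{\left(n,-190 \right)} + 536\right) \frac{1}{-10187 - 5016}} = \frac{1}{\left(25 + 536\right) \frac{1}{-10187 - 5016}} = \frac{1}{561 \frac{1}{-15203}} = \frac{1}{561 \left(- \frac{1}{15203}\right)} = \frac{1}{- \frac{561}{15203}} = - \frac{15203}{561}$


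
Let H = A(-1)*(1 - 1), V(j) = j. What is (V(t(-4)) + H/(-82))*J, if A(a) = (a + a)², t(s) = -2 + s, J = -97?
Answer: 582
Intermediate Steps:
A(a) = 4*a² (A(a) = (2*a)² = 4*a²)
H = 0 (H = (4*(-1)²)*(1 - 1) = (4*1)*0 = 4*0 = 0)
(V(t(-4)) + H/(-82))*J = ((-2 - 4) + 0/(-82))*(-97) = (-6 + 0*(-1/82))*(-97) = (-6 + 0)*(-97) = -6*(-97) = 582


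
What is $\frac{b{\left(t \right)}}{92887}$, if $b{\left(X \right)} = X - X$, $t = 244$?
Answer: $0$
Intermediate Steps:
$b{\left(X \right)} = 0$
$\frac{b{\left(t \right)}}{92887} = \frac{0}{92887} = 0 \cdot \frac{1}{92887} = 0$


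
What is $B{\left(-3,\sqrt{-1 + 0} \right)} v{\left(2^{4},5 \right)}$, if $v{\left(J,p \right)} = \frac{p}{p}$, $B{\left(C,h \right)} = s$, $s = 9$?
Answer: $9$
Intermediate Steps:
$B{\left(C,h \right)} = 9$
$v{\left(J,p \right)} = 1$
$B{\left(-3,\sqrt{-1 + 0} \right)} v{\left(2^{4},5 \right)} = 9 \cdot 1 = 9$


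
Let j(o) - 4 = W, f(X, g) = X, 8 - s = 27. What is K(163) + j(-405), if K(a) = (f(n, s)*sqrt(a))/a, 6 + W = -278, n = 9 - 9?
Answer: -280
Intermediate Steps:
s = -19 (s = 8 - 1*27 = 8 - 27 = -19)
n = 0
W = -284 (W = -6 - 278 = -284)
j(o) = -280 (j(o) = 4 - 284 = -280)
K(a) = 0 (K(a) = (0*sqrt(a))/a = 0/a = 0)
K(163) + j(-405) = 0 - 280 = -280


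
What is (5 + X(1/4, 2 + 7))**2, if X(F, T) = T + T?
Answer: 529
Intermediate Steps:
X(F, T) = 2*T
(5 + X(1/4, 2 + 7))**2 = (5 + 2*(2 + 7))**2 = (5 + 2*9)**2 = (5 + 18)**2 = 23**2 = 529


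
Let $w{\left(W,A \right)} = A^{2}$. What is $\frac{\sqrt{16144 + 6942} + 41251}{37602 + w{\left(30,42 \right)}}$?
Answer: $\frac{41251}{39366} + \frac{\sqrt{23086}}{39366} \approx 1.0517$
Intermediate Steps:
$\frac{\sqrt{16144 + 6942} + 41251}{37602 + w{\left(30,42 \right)}} = \frac{\sqrt{16144 + 6942} + 41251}{37602 + 42^{2}} = \frac{\sqrt{23086} + 41251}{37602 + 1764} = \frac{41251 + \sqrt{23086}}{39366} = \left(41251 + \sqrt{23086}\right) \frac{1}{39366} = \frac{41251}{39366} + \frac{\sqrt{23086}}{39366}$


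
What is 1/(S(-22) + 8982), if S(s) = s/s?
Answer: 1/8983 ≈ 0.00011132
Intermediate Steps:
S(s) = 1
1/(S(-22) + 8982) = 1/(1 + 8982) = 1/8983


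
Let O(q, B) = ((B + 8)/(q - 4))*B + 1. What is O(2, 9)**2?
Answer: 22801/4 ≈ 5700.3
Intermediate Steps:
O(q, B) = 1 + B*(8 + B)/(-4 + q) (O(q, B) = ((8 + B)/(-4 + q))*B + 1 = B*(8 + B)/(-4 + q) + 1 = 1 + B*(8 + B)/(-4 + q))
O(2, 9)**2 = ((-4 + 2 + 9**2 + 8*9)/(-4 + 2))**2 = ((-4 + 2 + 81 + 72)/(-2))**2 = (-1/2*151)**2 = (-151/2)**2 = 22801/4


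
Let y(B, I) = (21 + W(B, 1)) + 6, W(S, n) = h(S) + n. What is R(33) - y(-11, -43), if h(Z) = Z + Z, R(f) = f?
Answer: 27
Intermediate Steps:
h(Z) = 2*Z
W(S, n) = n + 2*S (W(S, n) = 2*S + n = n + 2*S)
y(B, I) = 28 + 2*B (y(B, I) = (21 + (1 + 2*B)) + 6 = (22 + 2*B) + 6 = 28 + 2*B)
R(33) - y(-11, -43) = 33 - (28 + 2*(-11)) = 33 - (28 - 22) = 33 - 1*6 = 33 - 6 = 27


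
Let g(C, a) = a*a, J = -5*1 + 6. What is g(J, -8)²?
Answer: 4096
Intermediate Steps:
J = 1 (J = -5 + 6 = 1)
g(C, a) = a²
g(J, -8)² = ((-8)²)² = 64² = 4096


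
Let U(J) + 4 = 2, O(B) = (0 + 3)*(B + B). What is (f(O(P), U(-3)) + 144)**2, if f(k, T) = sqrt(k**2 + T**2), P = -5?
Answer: 21640 + 576*sqrt(226) ≈ 30299.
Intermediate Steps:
O(B) = 6*B (O(B) = 3*(2*B) = 6*B)
U(J) = -2 (U(J) = -4 + 2 = -2)
f(k, T) = sqrt(T**2 + k**2)
(f(O(P), U(-3)) + 144)**2 = (sqrt((-2)**2 + (6*(-5))**2) + 144)**2 = (sqrt(4 + (-30)**2) + 144)**2 = (sqrt(4 + 900) + 144)**2 = (sqrt(904) + 144)**2 = (2*sqrt(226) + 144)**2 = (144 + 2*sqrt(226))**2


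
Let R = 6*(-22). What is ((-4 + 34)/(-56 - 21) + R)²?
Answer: 103917636/5929 ≈ 17527.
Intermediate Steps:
R = -132
((-4 + 34)/(-56 - 21) + R)² = ((-4 + 34)/(-56 - 21) - 132)² = (30/(-77) - 132)² = (30*(-1/77) - 132)² = (-30/77 - 132)² = (-10194/77)² = 103917636/5929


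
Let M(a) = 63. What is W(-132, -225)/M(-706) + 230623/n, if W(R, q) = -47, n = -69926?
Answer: -17815771/4405338 ≈ -4.0441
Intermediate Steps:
W(-132, -225)/M(-706) + 230623/n = -47/63 + 230623/(-69926) = -47*1/63 + 230623*(-1/69926) = -47/63 - 230623/69926 = -17815771/4405338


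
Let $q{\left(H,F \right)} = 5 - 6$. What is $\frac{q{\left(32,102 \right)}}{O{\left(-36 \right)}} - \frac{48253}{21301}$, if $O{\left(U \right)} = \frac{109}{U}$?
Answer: $- \frac{4492741}{2321809} \approx -1.935$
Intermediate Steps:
$q{\left(H,F \right)} = -1$
$\frac{q{\left(32,102 \right)}}{O{\left(-36 \right)}} - \frac{48253}{21301} = - \frac{1}{109 \frac{1}{-36}} - \frac{48253}{21301} = - \frac{1}{109 \left(- \frac{1}{36}\right)} - \frac{48253}{21301} = - \frac{1}{- \frac{109}{36}} - \frac{48253}{21301} = \left(-1\right) \left(- \frac{36}{109}\right) - \frac{48253}{21301} = \frac{36}{109} - \frac{48253}{21301} = - \frac{4492741}{2321809}$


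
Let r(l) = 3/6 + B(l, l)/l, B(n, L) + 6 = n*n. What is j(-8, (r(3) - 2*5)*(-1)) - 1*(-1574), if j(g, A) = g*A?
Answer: 1506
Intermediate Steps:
B(n, L) = -6 + n² (B(n, L) = -6 + n*n = -6 + n²)
r(l) = ½ + (-6 + l²)/l (r(l) = 3/6 + (-6 + l²)/l = 3*(⅙) + (-6 + l²)/l = ½ + (-6 + l²)/l)
j(g, A) = A*g
j(-8, (r(3) - 2*5)*(-1)) - 1*(-1574) = (((½ + 3 - 6/3) - 2*5)*(-1))*(-8) - 1*(-1574) = (((½ + 3 - 6*⅓) - 10)*(-1))*(-8) + 1574 = (((½ + 3 - 2) - 10)*(-1))*(-8) + 1574 = ((3/2 - 10)*(-1))*(-8) + 1574 = -17/2*(-1)*(-8) + 1574 = (17/2)*(-8) + 1574 = -68 + 1574 = 1506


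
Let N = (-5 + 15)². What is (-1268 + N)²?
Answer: 1364224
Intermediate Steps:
N = 100 (N = 10² = 100)
(-1268 + N)² = (-1268 + 100)² = (-1168)² = 1364224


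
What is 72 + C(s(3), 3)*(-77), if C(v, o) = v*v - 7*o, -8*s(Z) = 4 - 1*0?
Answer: 6679/4 ≈ 1669.8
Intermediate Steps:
s(Z) = -½ (s(Z) = -(4 - 1*0)/8 = -(4 + 0)/8 = -⅛*4 = -½)
C(v, o) = v² - 7*o
72 + C(s(3), 3)*(-77) = 72 + ((-½)² - 7*3)*(-77) = 72 + (¼ - 21)*(-77) = 72 - 83/4*(-77) = 72 + 6391/4 = 6679/4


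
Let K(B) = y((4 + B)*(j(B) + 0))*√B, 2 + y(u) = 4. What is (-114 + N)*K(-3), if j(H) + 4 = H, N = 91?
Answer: -46*I*√3 ≈ -79.674*I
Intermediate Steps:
j(H) = -4 + H
y(u) = 2 (y(u) = -2 + 4 = 2)
K(B) = 2*√B
(-114 + N)*K(-3) = (-114 + 91)*(2*√(-3)) = -46*I*√3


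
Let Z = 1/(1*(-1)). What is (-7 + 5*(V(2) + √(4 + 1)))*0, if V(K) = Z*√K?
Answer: 0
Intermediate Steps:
Z = -1 (Z = 1/(-1) = -1)
V(K) = -√K
(-7 + 5*(V(2) + √(4 + 1)))*0 = (-7 + 5*(-√2 + √(4 + 1)))*0 = (-7 + 5*(-√2 + √5))*0 = (-7 + 5*(√5 - √2))*0 = (-7 + (-5*√2 + 5*√5))*0 = (-7 - 5*√2 + 5*√5)*0 = 0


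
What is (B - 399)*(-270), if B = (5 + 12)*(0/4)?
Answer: 107730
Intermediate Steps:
B = 0 (B = 17*(0*(¼)) = 17*0 = 0)
(B - 399)*(-270) = (0 - 399)*(-270) = -399*(-270) = 107730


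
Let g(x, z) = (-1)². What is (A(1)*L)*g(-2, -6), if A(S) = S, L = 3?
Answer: 3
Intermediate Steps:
g(x, z) = 1
(A(1)*L)*g(-2, -6) = (1*3)*1 = 3*1 = 3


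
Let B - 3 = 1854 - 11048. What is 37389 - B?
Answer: 46580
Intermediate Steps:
B = -9191 (B = 3 + (1854 - 11048) = 3 - 9194 = -9191)
37389 - B = 37389 - 1*(-9191) = 37389 + 9191 = 46580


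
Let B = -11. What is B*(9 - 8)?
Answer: -11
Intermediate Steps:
B*(9 - 8) = -11*(9 - 8) = -11*1 = -11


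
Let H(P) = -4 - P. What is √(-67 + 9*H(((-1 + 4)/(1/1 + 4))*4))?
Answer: I*√3115/5 ≈ 11.162*I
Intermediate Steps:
√(-67 + 9*H(((-1 + 4)/(1/1 + 4))*4)) = √(-67 + 9*(-4 - (-1 + 4)/(1/1 + 4)*4)) = √(-67 + 9*(-4 - 3/(1 + 4)*4)) = √(-67 + 9*(-4 - 3/5*4)) = √(-67 + 9*(-4 - 3*(⅕)*4)) = √(-67 + 9*(-4 - 3*4/5)) = √(-67 + 9*(-4 - 1*12/5)) = √(-67 + 9*(-4 - 12/5)) = √(-67 + 9*(-32/5)) = √(-67 - 288/5) = √(-623/5) = I*√3115/5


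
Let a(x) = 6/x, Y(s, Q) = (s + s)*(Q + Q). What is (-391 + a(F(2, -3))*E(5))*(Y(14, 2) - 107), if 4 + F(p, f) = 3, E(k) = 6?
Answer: -2135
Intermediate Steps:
Y(s, Q) = 4*Q*s (Y(s, Q) = (2*s)*(2*Q) = 4*Q*s)
F(p, f) = -1 (F(p, f) = -4 + 3 = -1)
(-391 + a(F(2, -3))*E(5))*(Y(14, 2) - 107) = (-391 + (6/(-1))*6)*(4*2*14 - 107) = (-391 + (6*(-1))*6)*(112 - 107) = (-391 - 6*6)*5 = (-391 - 36)*5 = -427*5 = -2135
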